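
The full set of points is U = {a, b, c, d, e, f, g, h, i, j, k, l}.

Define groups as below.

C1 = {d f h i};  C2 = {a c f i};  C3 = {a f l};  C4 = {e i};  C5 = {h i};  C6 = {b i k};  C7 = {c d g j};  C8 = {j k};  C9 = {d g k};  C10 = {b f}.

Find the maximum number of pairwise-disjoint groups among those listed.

3

C5, C7, C10 are pairwise disjoint (C5={h,i}; C7={c,d,g,j}; C10={b,f}).
Every remaining group overlaps one of these, and no 4 of the listed groups are pairwise disjoint, so 3 is the maximum.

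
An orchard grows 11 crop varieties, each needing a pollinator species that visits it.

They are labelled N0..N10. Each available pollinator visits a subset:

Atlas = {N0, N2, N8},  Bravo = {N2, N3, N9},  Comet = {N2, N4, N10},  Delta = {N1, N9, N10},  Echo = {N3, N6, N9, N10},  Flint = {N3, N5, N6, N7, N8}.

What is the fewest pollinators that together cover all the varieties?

Atlas and Comet and Delta and Flint together: Atlas ∪ Comet ∪ Delta ∪ Flint = {N0, N1, N2, N3, N4, N5, N6, N7, N8, N9, N10} — every variety is covered.
No 3 of the 6 pollinators cover everything (all 20 combinations miss at least one variety), so 4 is optimal.

4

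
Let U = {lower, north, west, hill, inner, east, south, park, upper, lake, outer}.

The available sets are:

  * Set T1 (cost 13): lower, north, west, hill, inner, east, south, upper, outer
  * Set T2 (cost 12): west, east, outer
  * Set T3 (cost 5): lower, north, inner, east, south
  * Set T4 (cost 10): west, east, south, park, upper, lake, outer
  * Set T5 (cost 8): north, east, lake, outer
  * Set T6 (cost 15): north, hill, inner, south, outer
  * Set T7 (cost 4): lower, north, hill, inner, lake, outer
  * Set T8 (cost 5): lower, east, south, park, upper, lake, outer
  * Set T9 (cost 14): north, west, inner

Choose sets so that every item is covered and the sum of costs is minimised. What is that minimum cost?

14

T4, T7 together cover every item (T4 ∪ T7 = {lower, north, west, hill, inner, east, south, park, upper, lake, outer}); total cost 10 + 4 = 14.
The greedy pick T7, T8, T4 costs 19; no covering selection beats 14.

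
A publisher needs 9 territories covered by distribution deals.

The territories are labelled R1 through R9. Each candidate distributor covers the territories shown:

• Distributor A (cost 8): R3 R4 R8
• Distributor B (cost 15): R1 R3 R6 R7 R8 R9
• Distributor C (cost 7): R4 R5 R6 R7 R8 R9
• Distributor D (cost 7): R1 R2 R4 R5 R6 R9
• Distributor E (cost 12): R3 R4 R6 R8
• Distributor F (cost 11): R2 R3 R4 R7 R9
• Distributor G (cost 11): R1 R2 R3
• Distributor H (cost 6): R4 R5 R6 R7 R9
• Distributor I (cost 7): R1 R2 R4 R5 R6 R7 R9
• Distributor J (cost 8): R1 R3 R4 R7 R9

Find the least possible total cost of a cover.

A, I together cover every territory (A ∪ I = {R1, R2, R3, R4, R5, R6, R7, R8, R9}); total cost 8 + 7 = 15.
No covering selection has total cost below 15.

15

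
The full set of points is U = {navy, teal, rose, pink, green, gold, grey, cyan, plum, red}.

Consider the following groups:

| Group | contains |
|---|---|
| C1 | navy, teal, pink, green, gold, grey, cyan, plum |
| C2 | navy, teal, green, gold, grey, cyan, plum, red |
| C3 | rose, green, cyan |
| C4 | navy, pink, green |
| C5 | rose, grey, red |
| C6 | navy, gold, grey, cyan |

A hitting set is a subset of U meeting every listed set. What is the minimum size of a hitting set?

Take H = {green, grey}. Each listed group contains at least one of these, so H is a hitting set of size 2.
The groups C4, C5 are pairwise disjoint, so any hitting set needs a separate point for each — at least 2. Hence 2 is optimal.

2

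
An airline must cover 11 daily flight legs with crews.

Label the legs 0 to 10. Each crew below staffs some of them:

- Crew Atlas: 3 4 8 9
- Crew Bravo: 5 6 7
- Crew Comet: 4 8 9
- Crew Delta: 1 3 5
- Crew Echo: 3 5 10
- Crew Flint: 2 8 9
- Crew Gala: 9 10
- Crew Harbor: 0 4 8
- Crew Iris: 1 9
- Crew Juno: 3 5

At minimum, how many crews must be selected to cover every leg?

Take {Bravo, Echo, Flint, Harbor, Iris}. Their union is {0, 1, 2, 3, 4, 5, 6, 7, 8, 9, 10}, which is all 11 legs.
No 4 of the 10 crews cover everything (all 210 combinations miss at least one leg), so 5 is optimal.

5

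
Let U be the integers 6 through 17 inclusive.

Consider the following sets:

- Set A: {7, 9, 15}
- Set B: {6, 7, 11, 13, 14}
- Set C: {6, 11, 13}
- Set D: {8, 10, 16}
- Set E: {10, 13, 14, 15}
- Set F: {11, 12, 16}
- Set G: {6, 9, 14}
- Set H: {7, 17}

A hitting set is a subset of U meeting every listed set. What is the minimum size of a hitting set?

The 4 elements {9, 10, 11, 17} hit every set.
No choice of 3 elements meets every set, so 4 is the minimum.

4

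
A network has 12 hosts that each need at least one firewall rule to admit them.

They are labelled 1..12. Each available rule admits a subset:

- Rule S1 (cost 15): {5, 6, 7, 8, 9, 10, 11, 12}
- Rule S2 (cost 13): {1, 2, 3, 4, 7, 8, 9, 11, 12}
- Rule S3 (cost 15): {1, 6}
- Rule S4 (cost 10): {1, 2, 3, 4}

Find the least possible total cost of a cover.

25

S1, S4 together cover every host (S1 ∪ S4 = {1, 2, 3, 4, 5, 6, 7, 8, 9, 10, 11, 12}); total cost 15 + 10 = 25.
The greedy pick S2, S1 costs 28; no covering selection beats 25.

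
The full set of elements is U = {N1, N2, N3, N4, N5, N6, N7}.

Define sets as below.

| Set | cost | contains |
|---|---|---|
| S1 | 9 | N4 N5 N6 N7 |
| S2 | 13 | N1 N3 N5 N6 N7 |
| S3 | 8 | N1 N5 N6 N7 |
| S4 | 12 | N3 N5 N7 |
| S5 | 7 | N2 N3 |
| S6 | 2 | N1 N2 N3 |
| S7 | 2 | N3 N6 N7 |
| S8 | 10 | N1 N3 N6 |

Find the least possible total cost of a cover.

11

S1, S6 together cover every element (S1 ∪ S6 = {N1, N2, N3, N4, N5, N6, N7}); total cost 9 + 2 = 11.
The greedy pick S6, S7, S1 costs 13; no covering selection beats 11.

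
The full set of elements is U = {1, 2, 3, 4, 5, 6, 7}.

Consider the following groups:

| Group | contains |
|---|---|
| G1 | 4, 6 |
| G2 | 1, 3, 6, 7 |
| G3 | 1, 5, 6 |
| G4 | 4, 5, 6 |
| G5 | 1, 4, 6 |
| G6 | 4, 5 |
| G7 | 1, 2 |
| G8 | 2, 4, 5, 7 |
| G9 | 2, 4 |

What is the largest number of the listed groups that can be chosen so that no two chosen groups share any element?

G1, G7 are pairwise disjoint (G1={4,6}; G7={1,2}).
Every remaining group overlaps one of these, and no 3 of the listed groups are pairwise disjoint, so 2 is the maximum.

2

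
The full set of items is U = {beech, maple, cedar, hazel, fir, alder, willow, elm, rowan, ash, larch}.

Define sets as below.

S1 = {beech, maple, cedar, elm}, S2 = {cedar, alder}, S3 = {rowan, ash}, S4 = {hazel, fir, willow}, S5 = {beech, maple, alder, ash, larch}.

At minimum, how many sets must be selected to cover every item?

Take {S1, S3, S4, S5}. Their union is {beech, maple, cedar, hazel, fir, alder, willow, elm, rowan, ash, larch}, which is all 11 items.
Only S1 contains elm, so S1 is forced; the remaining 7 items need at least 3 more sets (each remaining set adds at most 3) — so at least 4 sets are needed, and 4 is optimal.

4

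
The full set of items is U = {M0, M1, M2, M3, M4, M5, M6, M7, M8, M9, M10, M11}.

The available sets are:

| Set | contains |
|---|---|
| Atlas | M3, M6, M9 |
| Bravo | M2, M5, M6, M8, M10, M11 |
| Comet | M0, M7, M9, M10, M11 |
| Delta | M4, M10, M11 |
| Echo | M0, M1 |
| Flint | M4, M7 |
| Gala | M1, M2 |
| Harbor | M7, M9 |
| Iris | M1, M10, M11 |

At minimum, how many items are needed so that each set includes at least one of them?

4

Take H = {M1, M7, M9, M10}. Each listed set contains at least one of these, so H is a hitting set of size 4.
No choice of 3 items meets every set, so 4 is the minimum.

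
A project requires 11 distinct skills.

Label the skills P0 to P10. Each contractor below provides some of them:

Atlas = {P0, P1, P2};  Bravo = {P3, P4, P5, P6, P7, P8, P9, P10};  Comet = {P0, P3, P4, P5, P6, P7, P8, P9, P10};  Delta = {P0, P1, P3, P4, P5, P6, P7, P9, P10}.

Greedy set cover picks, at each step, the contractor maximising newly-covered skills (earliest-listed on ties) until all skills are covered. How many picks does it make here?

Greedy: pick Comet (covers 9 new) → pick Atlas (covers 2 new). Total picks: 2.

2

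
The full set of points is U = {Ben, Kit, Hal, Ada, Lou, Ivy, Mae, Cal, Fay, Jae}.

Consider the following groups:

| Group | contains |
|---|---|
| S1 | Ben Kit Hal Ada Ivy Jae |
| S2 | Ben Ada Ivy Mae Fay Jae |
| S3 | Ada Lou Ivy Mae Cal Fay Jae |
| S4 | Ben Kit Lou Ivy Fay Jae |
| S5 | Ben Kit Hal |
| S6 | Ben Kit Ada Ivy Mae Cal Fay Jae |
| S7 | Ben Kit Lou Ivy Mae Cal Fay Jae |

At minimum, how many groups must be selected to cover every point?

Take {S3, S5}. Their union is {Ben, Kit, Hal, Ada, Lou, Ivy, Mae, Cal, Fay, Jae}, which is all 10 points.
No single group has all 10 points (the largest, S6, has 8), so 2 is optimal.

2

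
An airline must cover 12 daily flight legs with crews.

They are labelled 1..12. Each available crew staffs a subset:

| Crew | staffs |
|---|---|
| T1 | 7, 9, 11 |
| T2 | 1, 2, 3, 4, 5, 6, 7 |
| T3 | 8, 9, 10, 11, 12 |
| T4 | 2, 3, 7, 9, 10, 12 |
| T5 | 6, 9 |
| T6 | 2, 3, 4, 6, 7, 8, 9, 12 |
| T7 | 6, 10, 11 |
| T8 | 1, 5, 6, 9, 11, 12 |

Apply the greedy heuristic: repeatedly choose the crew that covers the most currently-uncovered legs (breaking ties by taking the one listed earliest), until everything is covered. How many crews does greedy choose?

Greedy: pick T6 (covers 8 new) → pick T8 (covers 3 new) → pick T3 (covers 1 new). Total picks: 3.
(The true minimum cover uses only 2 crews, so greedy is not optimal here.)

3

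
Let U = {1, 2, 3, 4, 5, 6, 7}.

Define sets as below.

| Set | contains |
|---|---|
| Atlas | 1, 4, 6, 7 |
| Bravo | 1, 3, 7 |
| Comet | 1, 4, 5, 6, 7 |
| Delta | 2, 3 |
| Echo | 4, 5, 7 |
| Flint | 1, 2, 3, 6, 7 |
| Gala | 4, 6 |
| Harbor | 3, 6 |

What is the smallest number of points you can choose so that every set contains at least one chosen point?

2

The 2 points {3, 4} hit every set.
The sets Comet, Delta are pairwise disjoint, so any hitting set needs a separate point for each — at least 2. Hence 2 is optimal.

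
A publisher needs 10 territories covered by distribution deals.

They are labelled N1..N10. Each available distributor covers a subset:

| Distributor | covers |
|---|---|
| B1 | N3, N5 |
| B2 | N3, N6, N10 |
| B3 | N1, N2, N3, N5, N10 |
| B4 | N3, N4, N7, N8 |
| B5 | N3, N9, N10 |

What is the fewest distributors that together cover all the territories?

Take {B2, B3, B4, B5}. Their union is {N1, N2, N3, N4, N5, N6, N7, N8, N9, N10}, which is all 10 territories.
Only B2 contains N6, so B2 is forced; the remaining 7 territories need at least 3 more distributors (each remaining distributor adds at most 3) — so at least 4 distributors are needed, and 4 is optimal.

4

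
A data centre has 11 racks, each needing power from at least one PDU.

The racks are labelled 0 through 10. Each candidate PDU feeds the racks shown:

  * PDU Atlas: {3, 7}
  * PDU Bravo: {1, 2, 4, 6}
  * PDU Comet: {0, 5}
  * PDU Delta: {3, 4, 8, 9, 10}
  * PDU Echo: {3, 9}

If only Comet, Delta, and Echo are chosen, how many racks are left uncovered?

Union of Comet, Delta, Echo = {0, 3, 4, 5, 8, 9, 10}.
Not covered: 1, 2, 6, 7 — 4 racks.

4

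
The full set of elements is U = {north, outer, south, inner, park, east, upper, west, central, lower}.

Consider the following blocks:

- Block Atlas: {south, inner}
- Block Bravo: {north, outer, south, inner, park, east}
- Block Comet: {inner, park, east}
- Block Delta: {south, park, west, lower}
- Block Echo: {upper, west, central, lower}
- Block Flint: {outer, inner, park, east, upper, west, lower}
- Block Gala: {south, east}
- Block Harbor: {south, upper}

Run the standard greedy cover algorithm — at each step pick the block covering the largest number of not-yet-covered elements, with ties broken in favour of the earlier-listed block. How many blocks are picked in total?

Greedy: pick Flint (covers 7 new) → pick Bravo (covers 2 new) → pick Echo (covers 1 new). Total picks: 3.
(The true minimum cover uses only 2 blocks, so greedy is not optimal here.)

3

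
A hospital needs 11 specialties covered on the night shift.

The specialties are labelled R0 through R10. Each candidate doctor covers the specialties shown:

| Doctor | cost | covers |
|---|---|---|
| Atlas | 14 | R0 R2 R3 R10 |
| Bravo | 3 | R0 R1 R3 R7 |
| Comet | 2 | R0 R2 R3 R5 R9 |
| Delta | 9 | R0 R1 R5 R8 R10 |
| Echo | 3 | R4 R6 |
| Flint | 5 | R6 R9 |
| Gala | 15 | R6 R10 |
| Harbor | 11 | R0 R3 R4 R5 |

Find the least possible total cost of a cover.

Bravo, Comet, Delta, Echo together cover every specialty (Bravo ∪ Comet ∪ Delta ∪ Echo = {R0, R1, R2, R3, R4, R5, R6, R7, R8, R9, R10}); total cost 3 + 2 + 9 + 3 = 17.
No covering selection has total cost below 17.

17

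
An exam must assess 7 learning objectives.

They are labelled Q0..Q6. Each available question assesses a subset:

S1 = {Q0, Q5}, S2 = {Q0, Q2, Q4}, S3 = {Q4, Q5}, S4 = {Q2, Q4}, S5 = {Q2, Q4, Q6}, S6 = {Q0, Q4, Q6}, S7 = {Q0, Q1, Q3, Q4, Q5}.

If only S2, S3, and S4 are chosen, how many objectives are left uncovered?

Union of S2, S3, S4 = {Q0, Q2, Q4, Q5}.
Not covered: Q1, Q3, Q6 — 3 objectives.

3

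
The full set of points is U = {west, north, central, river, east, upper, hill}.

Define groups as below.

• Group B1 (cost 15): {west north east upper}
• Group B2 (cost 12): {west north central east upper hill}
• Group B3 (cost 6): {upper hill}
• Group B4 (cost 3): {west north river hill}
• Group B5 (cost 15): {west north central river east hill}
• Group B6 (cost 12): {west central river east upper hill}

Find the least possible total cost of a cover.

B2, B4 together cover every point (B2 ∪ B4 = {west, north, central, river, east, upper, hill}); total cost 12 + 3 = 15.
No covering selection has total cost below 15.

15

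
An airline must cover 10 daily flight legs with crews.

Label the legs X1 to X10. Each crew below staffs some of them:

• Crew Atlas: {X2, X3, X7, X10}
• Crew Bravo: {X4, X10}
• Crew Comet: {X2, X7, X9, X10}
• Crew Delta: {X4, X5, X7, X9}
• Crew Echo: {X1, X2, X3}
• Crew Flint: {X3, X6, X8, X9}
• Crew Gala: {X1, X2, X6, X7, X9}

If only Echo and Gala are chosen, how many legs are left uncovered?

4

Union of Echo, Gala = {X1, X2, X3, X6, X7, X9}.
Not covered: X4, X5, X8, X10 — 4 legs.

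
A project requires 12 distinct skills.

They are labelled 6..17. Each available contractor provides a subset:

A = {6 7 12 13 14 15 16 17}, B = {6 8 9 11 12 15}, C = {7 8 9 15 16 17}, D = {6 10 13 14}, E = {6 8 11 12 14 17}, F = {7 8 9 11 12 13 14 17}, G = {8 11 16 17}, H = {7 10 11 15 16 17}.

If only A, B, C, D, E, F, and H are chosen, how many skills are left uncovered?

Union of A, B, C, D, E, F, H = {6, 7, 8, 9, 10, 11, 12, 13, 14, 15, 16, 17} — that's every skill, so 0 are uncovered.

0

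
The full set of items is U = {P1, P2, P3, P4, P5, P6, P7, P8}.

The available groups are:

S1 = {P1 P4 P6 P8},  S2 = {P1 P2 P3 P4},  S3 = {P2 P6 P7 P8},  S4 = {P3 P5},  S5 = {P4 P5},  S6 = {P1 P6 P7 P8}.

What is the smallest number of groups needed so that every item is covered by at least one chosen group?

3

Take {S2, S3, S4}. Their union is {P1, P2, P3, P4, P5, P6, P7, P8}, which is all 8 items.
No 2 of the 6 groups cover everything (all 15 combinations miss at least one item), so 3 is optimal.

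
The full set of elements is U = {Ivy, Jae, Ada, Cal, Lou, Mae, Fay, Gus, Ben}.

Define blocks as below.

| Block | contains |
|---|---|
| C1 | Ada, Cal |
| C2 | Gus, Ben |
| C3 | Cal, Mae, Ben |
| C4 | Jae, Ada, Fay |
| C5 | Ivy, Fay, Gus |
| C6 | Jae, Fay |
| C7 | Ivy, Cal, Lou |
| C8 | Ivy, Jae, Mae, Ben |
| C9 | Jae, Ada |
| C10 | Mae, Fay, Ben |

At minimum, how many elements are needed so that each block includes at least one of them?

4

The 4 elements {Jae, Cal, Fay, Ben} hit every block.
No choice of 3 elements meets every block, so 4 is the minimum.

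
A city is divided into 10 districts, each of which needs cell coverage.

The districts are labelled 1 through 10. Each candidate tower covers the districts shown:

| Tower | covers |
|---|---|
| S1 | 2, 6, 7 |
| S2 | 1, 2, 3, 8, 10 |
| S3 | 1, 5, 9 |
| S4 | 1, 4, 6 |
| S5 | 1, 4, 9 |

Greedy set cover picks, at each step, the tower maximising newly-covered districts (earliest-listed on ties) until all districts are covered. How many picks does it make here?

4

Greedy: pick S2 (covers 5 new) → pick S1 (covers 2 new) → pick S3 (covers 2 new) → pick S4 (covers 1 new). Total picks: 4.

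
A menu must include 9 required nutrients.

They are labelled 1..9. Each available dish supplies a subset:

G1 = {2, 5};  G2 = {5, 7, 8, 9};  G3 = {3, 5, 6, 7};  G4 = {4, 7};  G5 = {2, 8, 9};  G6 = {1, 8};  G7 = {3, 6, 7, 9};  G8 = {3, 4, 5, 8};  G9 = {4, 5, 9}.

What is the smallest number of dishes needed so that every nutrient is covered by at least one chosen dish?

G3 and G5 and G6 and G8 together: G3 ∪ G5 ∪ G6 ∪ G8 = {1, 2, 3, 4, 5, 6, 7, 8, 9} — every nutrient is covered.
No 3 of the 9 dishes cover everything (all 84 combinations miss at least one nutrient), so 4 is optimal.

4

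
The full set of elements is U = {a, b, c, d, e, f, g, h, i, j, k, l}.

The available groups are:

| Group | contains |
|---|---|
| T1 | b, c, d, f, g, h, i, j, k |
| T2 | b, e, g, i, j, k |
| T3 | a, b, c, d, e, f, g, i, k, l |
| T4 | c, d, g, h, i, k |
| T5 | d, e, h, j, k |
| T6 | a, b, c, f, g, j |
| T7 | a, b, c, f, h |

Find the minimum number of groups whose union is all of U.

2

T1 and T3 cover everything between them: the union {a, b, c, d, e, f, g, h, i, j, k, l} is all of U.
No single group has all 12 elements (the largest, T3, has 10), so 2 is optimal.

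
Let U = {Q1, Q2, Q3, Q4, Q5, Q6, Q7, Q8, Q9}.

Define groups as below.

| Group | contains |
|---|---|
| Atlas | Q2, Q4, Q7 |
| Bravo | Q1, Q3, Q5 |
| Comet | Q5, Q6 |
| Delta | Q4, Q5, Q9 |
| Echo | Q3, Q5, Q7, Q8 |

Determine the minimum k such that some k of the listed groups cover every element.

5

Atlas, Bravo, Comet, Delta, and Echo cover everything between them: the union {Q1, Q2, Q3, Q4, Q5, Q6, Q7, Q8, Q9} is all of U.
No 4 of the 5 groups cover everything (all 5 combinations miss at least one element), so 5 is optimal.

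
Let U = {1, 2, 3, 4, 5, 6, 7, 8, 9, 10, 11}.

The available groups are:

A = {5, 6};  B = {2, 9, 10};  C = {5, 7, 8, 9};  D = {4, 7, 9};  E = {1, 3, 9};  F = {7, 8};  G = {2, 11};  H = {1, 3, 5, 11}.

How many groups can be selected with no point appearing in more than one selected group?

A, E, F, G are pairwise disjoint (A={5,6}; E={1,3,9}; F={7,8}; G={2,11}).
Every remaining group overlaps one of these, and no 5 of the listed groups are pairwise disjoint, so 4 is the maximum.

4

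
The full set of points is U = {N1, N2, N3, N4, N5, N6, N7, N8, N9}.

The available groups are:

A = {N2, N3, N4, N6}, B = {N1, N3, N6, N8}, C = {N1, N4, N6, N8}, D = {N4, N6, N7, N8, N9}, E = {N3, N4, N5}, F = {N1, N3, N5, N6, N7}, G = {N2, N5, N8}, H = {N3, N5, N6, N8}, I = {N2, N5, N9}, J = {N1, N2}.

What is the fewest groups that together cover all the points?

D and F and G together: D ∪ F ∪ G = {N1, N2, N3, N4, N5, N6, N7, N8, N9} — every point is covered.
No 2 of the 10 groups cover everything (all 45 combinations miss at least one point), so 3 is optimal.

3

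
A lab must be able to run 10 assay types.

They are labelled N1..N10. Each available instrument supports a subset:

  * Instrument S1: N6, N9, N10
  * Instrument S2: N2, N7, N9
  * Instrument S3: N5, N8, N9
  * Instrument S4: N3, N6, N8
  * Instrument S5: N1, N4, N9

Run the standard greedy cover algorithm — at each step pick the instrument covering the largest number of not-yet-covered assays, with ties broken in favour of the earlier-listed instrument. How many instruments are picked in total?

Greedy: pick S1 (covers 3 new) → pick S2 (covers 2 new) → pick S3 (covers 2 new) → pick S5 (covers 2 new) → pick S4 (covers 1 new). Total picks: 5.

5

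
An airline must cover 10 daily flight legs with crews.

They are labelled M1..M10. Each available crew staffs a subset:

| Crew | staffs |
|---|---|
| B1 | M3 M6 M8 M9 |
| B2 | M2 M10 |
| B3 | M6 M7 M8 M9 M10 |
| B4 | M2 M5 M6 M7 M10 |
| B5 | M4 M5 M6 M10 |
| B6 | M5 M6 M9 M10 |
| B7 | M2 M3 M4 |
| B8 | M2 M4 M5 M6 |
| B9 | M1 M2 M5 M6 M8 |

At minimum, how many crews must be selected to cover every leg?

3

Take {B3, B7, B9}. Their union is {M1, M2, M3, M4, M5, M6, M7, M8, M9, M10}, which is all 10 legs.
Only B9 contains M1, so B9 is forced; the remaining 5 legs need at least 2 more crews (each remaining crew adds at most 3) — so at least 3 crews are needed, and 3 is optimal.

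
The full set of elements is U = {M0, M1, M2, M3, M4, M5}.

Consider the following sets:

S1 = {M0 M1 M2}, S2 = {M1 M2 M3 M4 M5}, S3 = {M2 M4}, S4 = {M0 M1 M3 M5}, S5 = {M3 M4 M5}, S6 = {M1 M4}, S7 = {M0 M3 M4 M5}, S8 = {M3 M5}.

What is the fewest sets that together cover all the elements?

2

S1 and S7 together: S1 ∪ S7 = {M0, M1, M2, M3, M4, M5} — every element is covered.
No single set has all 6 elements (the largest, S2, has 5), so 2 is optimal.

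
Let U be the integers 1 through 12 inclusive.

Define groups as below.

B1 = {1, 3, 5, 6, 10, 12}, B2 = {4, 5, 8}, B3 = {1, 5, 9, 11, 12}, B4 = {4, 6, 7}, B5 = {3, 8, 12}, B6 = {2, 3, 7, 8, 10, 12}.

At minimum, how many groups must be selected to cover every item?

Take {B3, B4, B6}. Their union is {1, 2, 3, 4, 5, 6, 7, 8, 9, 10, 11, 12}, which is all 12 items.
Only B6 contains 2, so B6 is forced; the remaining 6 items need at least 2 more groups (each remaining group adds at most 4) — so at least 3 groups are needed, and 3 is optimal.

3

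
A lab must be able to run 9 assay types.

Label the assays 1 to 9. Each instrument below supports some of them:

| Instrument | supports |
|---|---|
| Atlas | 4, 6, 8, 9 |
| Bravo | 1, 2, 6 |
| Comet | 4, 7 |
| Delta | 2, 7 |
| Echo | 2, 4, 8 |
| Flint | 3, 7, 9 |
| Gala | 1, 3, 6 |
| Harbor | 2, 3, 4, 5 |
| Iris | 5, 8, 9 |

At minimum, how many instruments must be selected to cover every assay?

Take {Comet, Echo, Gala, Iris}. Their union is {1, 2, 3, 4, 5, 6, 7, 8, 9}, which is all 9 assays.
No 3 of the 9 instruments cover everything (all 84 combinations miss at least one assay), so 4 is optimal.

4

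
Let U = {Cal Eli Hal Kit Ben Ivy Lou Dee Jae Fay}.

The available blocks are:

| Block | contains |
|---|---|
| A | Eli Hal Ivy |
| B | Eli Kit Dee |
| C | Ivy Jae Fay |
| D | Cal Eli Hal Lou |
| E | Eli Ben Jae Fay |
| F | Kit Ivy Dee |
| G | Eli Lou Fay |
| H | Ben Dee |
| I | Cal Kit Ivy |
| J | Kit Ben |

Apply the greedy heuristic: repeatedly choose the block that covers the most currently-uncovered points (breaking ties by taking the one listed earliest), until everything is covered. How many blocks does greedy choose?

4

Greedy: pick D (covers 4 new) → pick C (covers 3 new) → pick B (covers 2 new) → pick E (covers 1 new). Total picks: 4.
(The true minimum cover uses only 3 blocks, so greedy is not optimal here.)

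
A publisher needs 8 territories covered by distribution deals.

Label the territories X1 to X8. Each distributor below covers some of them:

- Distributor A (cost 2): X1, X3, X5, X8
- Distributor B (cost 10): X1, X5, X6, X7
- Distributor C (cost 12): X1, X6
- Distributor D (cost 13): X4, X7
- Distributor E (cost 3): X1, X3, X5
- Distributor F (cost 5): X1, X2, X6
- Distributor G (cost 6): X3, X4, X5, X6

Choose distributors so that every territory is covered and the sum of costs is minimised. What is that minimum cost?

20

A, D, F together cover every territory (A ∪ D ∪ F = {X1, X2, X3, X4, X5, X6, X7, X8}); total cost 2 + 13 + 5 = 20.
The greedy pick A, F, G, B costs 23; no covering selection beats 20.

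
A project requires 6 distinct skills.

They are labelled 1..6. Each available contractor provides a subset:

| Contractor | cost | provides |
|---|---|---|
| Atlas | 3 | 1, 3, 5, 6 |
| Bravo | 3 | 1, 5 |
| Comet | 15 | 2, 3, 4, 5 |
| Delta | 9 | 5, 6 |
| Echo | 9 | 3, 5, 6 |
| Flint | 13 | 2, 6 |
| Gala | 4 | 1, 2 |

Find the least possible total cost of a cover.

18

Atlas, Comet together cover every skill (Atlas ∪ Comet = {1, 2, 3, 4, 5, 6}); total cost 3 + 15 = 18.
The greedy pick Atlas, Gala, Comet costs 22; no covering selection beats 18.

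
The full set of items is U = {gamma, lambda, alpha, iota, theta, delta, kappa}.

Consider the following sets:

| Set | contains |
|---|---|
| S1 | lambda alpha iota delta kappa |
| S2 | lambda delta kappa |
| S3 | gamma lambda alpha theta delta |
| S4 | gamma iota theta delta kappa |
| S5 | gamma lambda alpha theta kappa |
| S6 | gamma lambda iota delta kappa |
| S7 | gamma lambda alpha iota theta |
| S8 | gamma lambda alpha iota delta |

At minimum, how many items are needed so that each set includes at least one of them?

Take H = {lambda, delta}. Each listed set contains at least one of these, so H is a hitting set of size 2.
No single item lies in every set, so at least 2 are needed and 2 is optimal.

2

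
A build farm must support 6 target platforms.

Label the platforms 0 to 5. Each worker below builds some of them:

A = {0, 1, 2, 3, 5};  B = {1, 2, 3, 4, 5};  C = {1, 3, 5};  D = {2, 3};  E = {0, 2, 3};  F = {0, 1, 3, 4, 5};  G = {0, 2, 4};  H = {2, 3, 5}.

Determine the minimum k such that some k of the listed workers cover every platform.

2

Take {D, F}. Their union is {0, 1, 2, 3, 4, 5}, which is all 6 platforms.
No single worker has all 6 platforms (the largest, A, has 5), so 2 is optimal.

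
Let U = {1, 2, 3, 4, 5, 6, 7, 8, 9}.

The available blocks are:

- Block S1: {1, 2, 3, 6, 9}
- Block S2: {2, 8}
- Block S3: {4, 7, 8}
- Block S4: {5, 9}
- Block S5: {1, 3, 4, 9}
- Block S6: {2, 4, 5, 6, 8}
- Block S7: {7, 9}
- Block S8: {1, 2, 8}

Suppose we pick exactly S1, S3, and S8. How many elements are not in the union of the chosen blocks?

1

Union of S1, S3, S8 = {1, 2, 3, 4, 6, 7, 8, 9}.
Not covered: 5 — 1 element.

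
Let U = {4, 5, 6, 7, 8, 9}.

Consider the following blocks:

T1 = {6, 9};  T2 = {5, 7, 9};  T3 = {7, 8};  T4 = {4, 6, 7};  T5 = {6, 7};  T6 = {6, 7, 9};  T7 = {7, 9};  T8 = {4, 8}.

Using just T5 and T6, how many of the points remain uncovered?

3

Union of T5, T6 = {6, 7, 9}.
Not covered: 4, 5, 8 — 3 points.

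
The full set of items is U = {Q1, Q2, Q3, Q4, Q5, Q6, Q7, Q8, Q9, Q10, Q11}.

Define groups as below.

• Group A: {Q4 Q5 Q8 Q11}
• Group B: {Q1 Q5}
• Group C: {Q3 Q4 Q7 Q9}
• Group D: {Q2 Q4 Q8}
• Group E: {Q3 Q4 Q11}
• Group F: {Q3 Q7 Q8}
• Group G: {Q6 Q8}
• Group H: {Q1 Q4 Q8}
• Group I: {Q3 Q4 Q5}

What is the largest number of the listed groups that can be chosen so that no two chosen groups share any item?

3

B, C, G are pairwise disjoint (B={Q1,Q5}; C={Q3,Q4,Q7,Q9}; G={Q6,Q8}).
Every remaining group overlaps one of these, and no 4 of the listed groups are pairwise disjoint, so 3 is the maximum.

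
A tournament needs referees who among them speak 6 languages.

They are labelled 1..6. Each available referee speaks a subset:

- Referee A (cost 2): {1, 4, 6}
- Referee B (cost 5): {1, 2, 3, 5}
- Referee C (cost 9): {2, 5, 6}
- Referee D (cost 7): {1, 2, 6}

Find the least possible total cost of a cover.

7

A, B together cover every language (A ∪ B = {1, 2, 3, 4, 5, 6}); total cost 2 + 5 = 7.
No covering selection has total cost below 7.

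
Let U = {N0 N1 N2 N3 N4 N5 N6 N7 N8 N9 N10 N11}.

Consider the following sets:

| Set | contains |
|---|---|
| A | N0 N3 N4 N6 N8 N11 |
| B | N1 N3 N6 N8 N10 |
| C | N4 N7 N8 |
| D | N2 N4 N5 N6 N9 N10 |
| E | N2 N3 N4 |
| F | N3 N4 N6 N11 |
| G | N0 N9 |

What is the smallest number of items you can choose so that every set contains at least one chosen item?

3

Take H = {N4, N8, N9}. Each listed set contains at least one of these, so H is a hitting set of size 3.
No choice of 2 items meets every set, so 3 is the minimum.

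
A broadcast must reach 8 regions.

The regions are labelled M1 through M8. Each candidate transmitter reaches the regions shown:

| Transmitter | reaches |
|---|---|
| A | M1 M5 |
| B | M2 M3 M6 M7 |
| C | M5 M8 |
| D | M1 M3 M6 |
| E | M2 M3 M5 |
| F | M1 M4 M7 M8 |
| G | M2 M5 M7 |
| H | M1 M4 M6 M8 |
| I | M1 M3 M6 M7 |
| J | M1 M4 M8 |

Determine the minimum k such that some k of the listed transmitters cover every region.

3

Take {B, F, G}. Their union is {M1, M2, M3, M4, M5, M6, M7, M8}, which is all 8 regions.
No 2 of the 10 transmitters cover everything (all 45 combinations miss at least one region), so 3 is optimal.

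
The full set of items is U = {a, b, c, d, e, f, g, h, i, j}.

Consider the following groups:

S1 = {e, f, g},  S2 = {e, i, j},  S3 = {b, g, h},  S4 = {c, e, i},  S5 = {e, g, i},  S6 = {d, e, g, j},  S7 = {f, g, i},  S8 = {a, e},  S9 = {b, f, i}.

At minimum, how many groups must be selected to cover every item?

5

S1, S3, S4, S6, and S8 cover everything between them: the union {a, b, c, d, e, f, g, h, i, j} is all of U.
No 4 of the 9 groups cover everything (all 126 combinations miss at least one item), so 5 is optimal.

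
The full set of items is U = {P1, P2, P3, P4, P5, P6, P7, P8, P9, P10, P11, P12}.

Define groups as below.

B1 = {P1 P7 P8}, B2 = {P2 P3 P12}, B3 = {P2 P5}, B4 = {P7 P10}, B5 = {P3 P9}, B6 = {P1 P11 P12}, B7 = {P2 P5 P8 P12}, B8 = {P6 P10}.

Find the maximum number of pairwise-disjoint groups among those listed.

B3, B5, B6, B8 are pairwise disjoint (B3={P2,P5}; B5={P3,P9}; B6={P1,P11,P12}; B8={P6,P10}).
Every remaining group overlaps one of these, and no 5 of the listed groups are pairwise disjoint, so 4 is the maximum.

4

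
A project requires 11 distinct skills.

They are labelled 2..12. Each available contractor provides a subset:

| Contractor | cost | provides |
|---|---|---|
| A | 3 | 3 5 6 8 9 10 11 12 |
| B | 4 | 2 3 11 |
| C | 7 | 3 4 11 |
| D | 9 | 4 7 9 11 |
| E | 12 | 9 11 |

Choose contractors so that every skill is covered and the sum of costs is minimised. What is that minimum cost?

16

A, B, D together cover every skill (A ∪ B ∪ D = {2, 3, 4, 5, 6, 7, 8, 9, 10, 11, 12}); total cost 3 + 4 + 9 = 16.
No covering selection has total cost below 16.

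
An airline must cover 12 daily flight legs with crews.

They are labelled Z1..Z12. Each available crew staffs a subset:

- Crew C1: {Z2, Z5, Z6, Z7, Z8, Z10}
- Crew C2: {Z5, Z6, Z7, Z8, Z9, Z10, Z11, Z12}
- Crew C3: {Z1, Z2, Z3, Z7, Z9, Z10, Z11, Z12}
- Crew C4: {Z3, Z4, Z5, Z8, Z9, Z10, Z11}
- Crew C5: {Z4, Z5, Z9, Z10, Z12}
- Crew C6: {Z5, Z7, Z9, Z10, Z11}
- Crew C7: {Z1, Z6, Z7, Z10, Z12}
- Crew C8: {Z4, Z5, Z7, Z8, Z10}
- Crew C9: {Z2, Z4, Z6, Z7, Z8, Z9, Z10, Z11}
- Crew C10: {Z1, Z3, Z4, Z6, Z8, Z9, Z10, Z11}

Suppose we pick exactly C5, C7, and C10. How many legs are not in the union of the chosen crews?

1

Union of C5, C7, C10 = {Z1, Z3, Z4, Z5, Z6, Z7, Z8, Z9, Z10, Z11, Z12}.
Not covered: Z2 — 1 leg.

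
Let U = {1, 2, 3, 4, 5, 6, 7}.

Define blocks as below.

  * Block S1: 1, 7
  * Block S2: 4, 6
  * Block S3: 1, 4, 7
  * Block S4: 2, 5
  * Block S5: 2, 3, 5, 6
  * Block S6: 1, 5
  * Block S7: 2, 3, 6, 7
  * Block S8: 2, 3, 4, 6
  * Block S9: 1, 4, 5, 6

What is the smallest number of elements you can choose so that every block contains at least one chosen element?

Take H = {1, 2, 4}. Each listed block contains at least one of these, so H is a hitting set of size 3.
The blocks S1, S2, S4 are pairwise disjoint, so any hitting set needs a separate element for each — at least 3. Hence 3 is optimal.

3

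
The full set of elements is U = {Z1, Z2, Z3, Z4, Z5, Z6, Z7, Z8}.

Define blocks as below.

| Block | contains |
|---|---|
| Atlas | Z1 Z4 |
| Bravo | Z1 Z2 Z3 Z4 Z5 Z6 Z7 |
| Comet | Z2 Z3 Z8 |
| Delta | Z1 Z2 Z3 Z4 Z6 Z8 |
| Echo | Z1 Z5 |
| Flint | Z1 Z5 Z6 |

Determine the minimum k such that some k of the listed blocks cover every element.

Bravo and Comet together: Bravo ∪ Comet = {Z1, Z2, Z3, Z4, Z5, Z6, Z7, Z8} — every element is covered.
No single block has all 8 elements (the largest, Bravo, has 7), so 2 is optimal.

2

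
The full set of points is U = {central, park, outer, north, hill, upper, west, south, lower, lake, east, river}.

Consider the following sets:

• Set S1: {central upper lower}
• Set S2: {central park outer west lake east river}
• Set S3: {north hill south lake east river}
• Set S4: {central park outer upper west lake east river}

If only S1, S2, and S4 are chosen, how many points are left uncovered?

3

Union of S1, S2, S4 = {central, park, outer, upper, west, lower, lake, east, river}.
Not covered: north, hill, south — 3 points.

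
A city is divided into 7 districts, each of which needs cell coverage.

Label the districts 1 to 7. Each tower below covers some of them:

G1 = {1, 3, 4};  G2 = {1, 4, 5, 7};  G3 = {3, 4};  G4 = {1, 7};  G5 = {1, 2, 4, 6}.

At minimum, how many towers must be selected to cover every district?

3

G2 and G3 and G5 together: G2 ∪ G3 ∪ G5 = {1, 2, 3, 4, 5, 6, 7} — every district is covered.
Only G5 contains 2, so G5 is forced; the remaining 3 districts need at least 2 more towers (each remaining tower adds at most 2) — so at least 3 towers are needed, and 3 is optimal.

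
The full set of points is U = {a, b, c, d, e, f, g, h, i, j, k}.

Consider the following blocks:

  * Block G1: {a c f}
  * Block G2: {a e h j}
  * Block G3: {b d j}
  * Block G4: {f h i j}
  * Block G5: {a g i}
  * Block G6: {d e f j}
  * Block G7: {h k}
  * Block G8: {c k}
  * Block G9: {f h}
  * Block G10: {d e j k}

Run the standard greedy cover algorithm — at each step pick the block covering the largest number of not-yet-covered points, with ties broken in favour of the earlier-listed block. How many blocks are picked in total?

5

Greedy: pick G2 (covers 4 new) → pick G1 (covers 2 new) → pick G3 (covers 2 new) → pick G5 (covers 2 new) → pick G7 (covers 1 new). Total picks: 5.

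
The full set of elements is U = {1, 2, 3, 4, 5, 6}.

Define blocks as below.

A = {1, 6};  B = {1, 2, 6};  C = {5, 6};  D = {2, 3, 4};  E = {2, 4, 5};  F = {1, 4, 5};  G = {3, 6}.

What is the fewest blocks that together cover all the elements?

B and E and G together: B ∪ E ∪ G = {1, 2, 3, 4, 5, 6} — every element is covered.
No 2 of the 7 blocks cover everything (all 21 combinations miss at least one element), so 3 is optimal.

3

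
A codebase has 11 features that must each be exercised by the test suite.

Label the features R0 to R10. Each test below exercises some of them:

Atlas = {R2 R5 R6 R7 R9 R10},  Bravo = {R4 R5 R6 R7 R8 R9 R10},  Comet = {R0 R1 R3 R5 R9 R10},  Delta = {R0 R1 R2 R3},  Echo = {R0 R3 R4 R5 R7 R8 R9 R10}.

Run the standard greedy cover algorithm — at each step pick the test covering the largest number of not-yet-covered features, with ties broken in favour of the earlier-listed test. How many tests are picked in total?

Greedy: pick Echo (covers 8 new) → pick Atlas (covers 2 new) → pick Comet (covers 1 new). Total picks: 3.
(The true minimum cover uses only 2 tests, so greedy is not optimal here.)

3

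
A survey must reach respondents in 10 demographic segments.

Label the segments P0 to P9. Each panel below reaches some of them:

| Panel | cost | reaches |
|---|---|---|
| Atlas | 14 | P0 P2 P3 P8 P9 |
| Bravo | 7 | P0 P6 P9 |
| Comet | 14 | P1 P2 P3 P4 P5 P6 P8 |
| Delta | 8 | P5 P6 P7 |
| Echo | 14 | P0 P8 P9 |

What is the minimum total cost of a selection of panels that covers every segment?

29

Bravo, Comet, Delta together cover every segment (Bravo ∪ Comet ∪ Delta = {P0, P1, P2, P3, P4, P5, P6, P7, P8, P9}); total cost 7 + 14 + 8 = 29.
No covering selection has total cost below 29.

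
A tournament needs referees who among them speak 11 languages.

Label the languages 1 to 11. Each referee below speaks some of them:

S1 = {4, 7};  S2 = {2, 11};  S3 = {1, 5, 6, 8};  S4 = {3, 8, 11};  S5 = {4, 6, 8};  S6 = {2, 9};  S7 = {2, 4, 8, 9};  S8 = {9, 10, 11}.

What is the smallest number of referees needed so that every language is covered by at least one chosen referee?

5

S1 and S3 and S4 and S6 and S8 together: S1 ∪ S3 ∪ S4 ∪ S6 ∪ S8 = {1, 2, 3, 4, 5, 6, 7, 8, 9, 10, 11} — every language is covered.
No 4 of the 8 referees cover everything (all 70 combinations miss at least one language), so 5 is optimal.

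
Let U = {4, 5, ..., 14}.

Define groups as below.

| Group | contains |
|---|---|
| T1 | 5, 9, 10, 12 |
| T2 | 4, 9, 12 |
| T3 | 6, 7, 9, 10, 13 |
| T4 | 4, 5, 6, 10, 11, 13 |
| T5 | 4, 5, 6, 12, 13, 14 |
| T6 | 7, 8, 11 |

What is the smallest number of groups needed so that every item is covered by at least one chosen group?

T1 and T5 and T6 together: T1 ∪ T5 ∪ T6 = {4, 5, 6, 7, 8, 9, 10, 11, 12, 13, 14} — every item is covered.
Only T6 contains 8, so T6 is forced; the remaining 8 items need at least 2 more groups (each remaining group adds at most 6) — so at least 3 groups are needed, and 3 is optimal.

3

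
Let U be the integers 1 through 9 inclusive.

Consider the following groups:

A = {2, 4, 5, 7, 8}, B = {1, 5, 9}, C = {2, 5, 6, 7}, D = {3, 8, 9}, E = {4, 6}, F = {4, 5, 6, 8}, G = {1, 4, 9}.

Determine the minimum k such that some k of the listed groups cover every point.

C and D and G together: C ∪ D ∪ G = {1, 2, 3, 4, 5, 6, 7, 8, 9} — every point is covered.
Only D contains 3, so D is forced; the remaining 6 points need at least 2 more groups (each remaining group adds at most 4) — so at least 3 groups are needed, and 3 is optimal.

3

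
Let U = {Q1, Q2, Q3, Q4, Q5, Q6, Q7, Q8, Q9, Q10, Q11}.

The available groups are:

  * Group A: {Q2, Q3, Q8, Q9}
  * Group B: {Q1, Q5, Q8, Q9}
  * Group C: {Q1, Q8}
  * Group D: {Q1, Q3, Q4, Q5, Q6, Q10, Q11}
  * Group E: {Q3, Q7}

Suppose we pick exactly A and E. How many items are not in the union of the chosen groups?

Union of A, E = {Q2, Q3, Q7, Q8, Q9}.
Not covered: Q1, Q4, Q5, Q6, Q10, Q11 — 6 items.

6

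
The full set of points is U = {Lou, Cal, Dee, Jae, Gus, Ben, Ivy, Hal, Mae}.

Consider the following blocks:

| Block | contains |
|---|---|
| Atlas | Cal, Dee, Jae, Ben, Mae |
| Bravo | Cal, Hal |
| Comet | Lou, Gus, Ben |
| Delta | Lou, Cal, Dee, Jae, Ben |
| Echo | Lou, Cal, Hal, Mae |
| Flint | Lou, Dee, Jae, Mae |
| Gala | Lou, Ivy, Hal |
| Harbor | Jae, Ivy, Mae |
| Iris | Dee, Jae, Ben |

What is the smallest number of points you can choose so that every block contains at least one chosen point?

3

H = {Jae, Gus, Hal} meets every block (each contains at least one member of H), and |H| = 3.
The blocks Bravo, Comet, Harbor are pairwise disjoint, so any hitting set needs a separate point for each — at least 3. Hence 3 is optimal.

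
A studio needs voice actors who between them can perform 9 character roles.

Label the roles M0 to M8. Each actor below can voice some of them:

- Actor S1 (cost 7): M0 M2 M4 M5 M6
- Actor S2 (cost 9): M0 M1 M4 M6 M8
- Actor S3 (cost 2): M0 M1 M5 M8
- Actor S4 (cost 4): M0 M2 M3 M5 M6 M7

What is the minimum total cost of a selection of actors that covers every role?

13

S2, S4 together cover every role (S2 ∪ S4 = {M0, M1, M2, M3, M4, M5, M6, M7, M8}); total cost 9 + 4 = 13.
No covering selection has total cost below 13.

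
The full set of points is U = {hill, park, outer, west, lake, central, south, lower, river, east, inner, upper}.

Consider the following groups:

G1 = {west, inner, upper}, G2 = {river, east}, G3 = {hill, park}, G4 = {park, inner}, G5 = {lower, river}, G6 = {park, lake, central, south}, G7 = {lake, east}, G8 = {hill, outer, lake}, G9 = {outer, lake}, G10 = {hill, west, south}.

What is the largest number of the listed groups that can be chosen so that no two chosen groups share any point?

4

G1, G3, G5, G9 are pairwise disjoint (G1={west,inner,upper}; G3={hill,park}; G5={lower,river}; G9={outer,lake}).
Every remaining group overlaps one of these, and no 5 of the listed groups are pairwise disjoint, so 4 is the maximum.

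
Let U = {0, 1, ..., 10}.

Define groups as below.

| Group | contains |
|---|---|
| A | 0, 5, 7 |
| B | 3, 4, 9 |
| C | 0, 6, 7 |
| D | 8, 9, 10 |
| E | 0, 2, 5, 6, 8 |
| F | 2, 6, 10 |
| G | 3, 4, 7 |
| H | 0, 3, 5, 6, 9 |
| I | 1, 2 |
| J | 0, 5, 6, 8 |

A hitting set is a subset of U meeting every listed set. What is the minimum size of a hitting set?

Take T = {0, 2, 4, 10}. Each listed group contains at least one of these, so T is a hitting set of size 4.
No choice of 3 points meets every group, so 4 is the minimum.

4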